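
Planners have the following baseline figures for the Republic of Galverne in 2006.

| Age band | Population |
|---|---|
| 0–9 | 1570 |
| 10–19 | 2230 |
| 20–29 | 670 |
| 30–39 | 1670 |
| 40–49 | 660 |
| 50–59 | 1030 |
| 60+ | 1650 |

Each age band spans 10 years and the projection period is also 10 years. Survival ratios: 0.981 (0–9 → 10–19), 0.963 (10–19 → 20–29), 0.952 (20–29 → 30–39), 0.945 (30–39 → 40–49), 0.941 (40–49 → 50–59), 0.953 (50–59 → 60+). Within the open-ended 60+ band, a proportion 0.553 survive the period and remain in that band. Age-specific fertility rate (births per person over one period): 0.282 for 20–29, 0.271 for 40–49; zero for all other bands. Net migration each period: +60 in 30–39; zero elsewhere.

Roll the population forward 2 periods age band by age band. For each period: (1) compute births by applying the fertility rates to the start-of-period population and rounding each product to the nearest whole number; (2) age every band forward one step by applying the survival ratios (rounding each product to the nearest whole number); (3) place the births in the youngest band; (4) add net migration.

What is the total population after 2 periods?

8765

[period 1]
Births: 670 * 0.282 = 189 ; 660 * 0.271 = 179 → 368
10–19: 1570 * 0.981 = 1540
20–29: 2230 * 0.963 = 2147
30–39: 670 * 0.952 = 638
40–49: 1670 * 0.945 = 1578
50–59: 660 * 0.941 = 621
60+: 1030 * 0.953 + 1650 * 0.553 = 982 + 912 = 1894
Net migration: 30–39 + 60 → 698
End of period: [368, 1540, 2147, 698, 1578, 621, 1894]
[period 2]
Births: 2147 * 0.282 = 605 ; 1578 * 0.271 = 428 → 1033
10–19: 368 * 0.981 = 361
20–29: 1540 * 0.963 = 1483
30–39: 2147 * 0.952 = 2044
40–49: 698 * 0.945 = 660
50–59: 1578 * 0.941 = 1485
60+: 621 * 0.953 + 1894 * 0.553 = 592 + 1047 = 1639
Net migration: 30–39 + 60 → 2104
End of period: [1033, 361, 1483, 2104, 660, 1485, 1639]
Total after period 2: 1033 + 361 + 1483 + 2104 + 660 + 1485 + 1639 = 8765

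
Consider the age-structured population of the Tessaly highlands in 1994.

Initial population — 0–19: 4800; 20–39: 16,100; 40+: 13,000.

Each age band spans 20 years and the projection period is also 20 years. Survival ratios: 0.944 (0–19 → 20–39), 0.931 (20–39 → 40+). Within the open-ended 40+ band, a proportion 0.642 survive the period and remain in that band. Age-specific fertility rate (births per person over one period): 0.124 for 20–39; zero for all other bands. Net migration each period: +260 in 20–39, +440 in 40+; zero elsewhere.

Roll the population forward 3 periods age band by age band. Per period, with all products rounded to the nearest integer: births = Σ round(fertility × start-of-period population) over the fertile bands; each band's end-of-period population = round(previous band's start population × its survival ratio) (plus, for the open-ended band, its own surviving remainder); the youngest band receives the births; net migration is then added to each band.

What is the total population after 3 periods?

16468

— Period 1 —
Births: 16100 × 0.124 = 1996
20–39: 4800 × 0.944 = 4531
40+: 16100 × 0.931 + 13000 × 0.642 = 14989 + 8346 = 23335
Net migration: 20–39 + 260 → 4791; 40+ + 440 → 23775
Population now: 0–19=1996, 20–39=4791, 40+=23775
— Period 2 —
Births: 4791 × 0.124 = 594
20–39: 1996 × 0.944 = 1884
40+: 4791 × 0.931 + 23775 × 0.642 = 4460 + 15264 = 19724
Net migration: 20–39 + 260 → 2144; 40+ + 440 → 20164
Population now: 0–19=594, 20–39=2144, 40+=20164
— Period 3 —
Births: 2144 × 0.124 = 266
20–39: 594 × 0.944 = 561
40+: 2144 × 0.931 + 20164 × 0.642 = 1996 + 12945 = 14941
Net migration: 20–39 + 260 → 821; 40+ + 440 → 15381
Population now: 0–19=266, 20–39=821, 40+=15381
Total after period 3: 266 + 821 + 15381 = 16468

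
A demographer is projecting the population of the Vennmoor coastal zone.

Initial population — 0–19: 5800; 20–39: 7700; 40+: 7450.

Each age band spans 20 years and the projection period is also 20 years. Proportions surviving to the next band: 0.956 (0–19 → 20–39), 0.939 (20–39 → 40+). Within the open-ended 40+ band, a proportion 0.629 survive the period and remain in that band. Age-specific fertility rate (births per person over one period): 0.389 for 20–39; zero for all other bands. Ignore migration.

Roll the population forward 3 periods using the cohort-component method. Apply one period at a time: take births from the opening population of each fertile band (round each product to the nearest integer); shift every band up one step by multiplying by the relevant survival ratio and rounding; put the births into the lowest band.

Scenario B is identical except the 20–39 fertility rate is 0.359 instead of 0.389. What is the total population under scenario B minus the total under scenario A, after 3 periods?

-532

— Period 1 —
Births: 7700 * 0.389 = 2995
20–39: 5800 * 0.956 = 5545
40+: 7700 * 0.939 + 7450 * 0.629 = 7230 + 4686 = 11916
→ [2995, 5545, 11916]
— Period 2 —
Births: 5545 * 0.389 = 2157
20–39: 2995 * 0.956 = 2863
40+: 5545 * 0.939 + 11916 * 0.629 = 5207 + 7495 = 12702
→ [2157, 2863, 12702]
— Period 3 —
Births: 2863 * 0.389 = 1114
20–39: 2157 * 0.956 = 2062
40+: 2863 * 0.939 + 12702 * 0.629 = 2688 + 7990 = 10678
→ [1114, 2062, 10678]
Scenario A total after 3 periods: 13854
Scenario B projection —
— Period 1 —
Births: 7700 * 0.359 = 2764
20–39: 5800 * 0.956 = 5545
40+: 7700 * 0.939 + 7450 * 0.629 = 7230 + 4686 = 11916
→ [2764, 5545, 11916]
— Period 2 —
Births: 5545 * 0.359 = 1991
20–39: 2764 * 0.956 = 2642
40+: 5545 * 0.939 + 11916 * 0.629 = 5207 + 7495 = 12702
→ [1991, 2642, 12702]
— Period 3 —
Births: 2642 * 0.359 = 948
20–39: 1991 * 0.956 = 1903
40+: 2642 * 0.939 + 12702 * 0.629 = 2481 + 7990 = 10471
→ [948, 1903, 10471]
Scenario B total after 3 periods: 13322
Difference B − A = 13322 − 13854 = -532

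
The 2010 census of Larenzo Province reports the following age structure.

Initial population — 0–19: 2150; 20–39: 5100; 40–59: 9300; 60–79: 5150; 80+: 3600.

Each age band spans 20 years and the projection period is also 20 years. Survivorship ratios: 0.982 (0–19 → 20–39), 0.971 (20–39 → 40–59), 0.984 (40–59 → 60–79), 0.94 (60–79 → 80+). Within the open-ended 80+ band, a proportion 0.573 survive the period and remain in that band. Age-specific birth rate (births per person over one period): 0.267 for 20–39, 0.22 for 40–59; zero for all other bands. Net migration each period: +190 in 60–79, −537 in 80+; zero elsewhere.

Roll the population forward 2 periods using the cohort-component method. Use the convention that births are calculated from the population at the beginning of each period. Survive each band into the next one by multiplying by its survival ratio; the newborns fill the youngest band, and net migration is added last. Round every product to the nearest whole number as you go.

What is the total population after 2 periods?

Period 1:
Births: 5100 * 0.267 = 1362, 9300 * 0.22 = 2046 — total 3408
20–39: 2150 * 0.982 = 2111
40–59: 5100 * 0.971 = 4952
60–79: 9300 * 0.984 = 9151
80+: 5150 * 0.94 + 3600 * 0.573 = 4841 + 2063 = 6904
Net migration: 60–79 + 190 → 9341; 80+ − 537 → 6367
Population now: 0–19=3408, 20–39=2111, 40–59=4952, 60–79=9341, 80+=6367
Period 2:
Births: 2111 * 0.267 = 564, 4952 * 0.22 = 1089 — total 1653
20–39: 3408 * 0.982 = 3347
40–59: 2111 * 0.971 = 2050
60–79: 4952 * 0.984 = 4873
80+: 9341 * 0.94 + 6367 * 0.573 = 8781 + 3648 = 12429
Net migration: 60–79 + 190 → 5063; 80+ − 537 → 11892
Population now: 0–19=1653, 20–39=3347, 40–59=2050, 60–79=5063, 80+=11892
Total after period 2: 1653 + 3347 + 2050 + 5063 + 11892 = 24005

24005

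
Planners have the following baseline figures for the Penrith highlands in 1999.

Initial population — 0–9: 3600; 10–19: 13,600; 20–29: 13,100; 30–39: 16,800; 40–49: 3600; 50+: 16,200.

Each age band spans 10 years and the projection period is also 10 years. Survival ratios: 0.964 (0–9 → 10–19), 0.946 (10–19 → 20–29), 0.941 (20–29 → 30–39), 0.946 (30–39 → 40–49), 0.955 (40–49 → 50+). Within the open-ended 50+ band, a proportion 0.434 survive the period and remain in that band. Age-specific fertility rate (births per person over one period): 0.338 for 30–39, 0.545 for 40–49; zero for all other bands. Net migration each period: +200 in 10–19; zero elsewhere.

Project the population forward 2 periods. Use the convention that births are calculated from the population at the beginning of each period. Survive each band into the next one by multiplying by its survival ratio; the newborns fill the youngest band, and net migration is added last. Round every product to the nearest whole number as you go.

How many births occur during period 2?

— Period 1 —
Births: 16800 × 0.338 = 5678  |  3600 × 0.545 = 1962 — total 7640
10–19: 3600 × 0.964 = 3470
20–29: 13600 × 0.946 = 12866
30–39: 13100 × 0.941 = 12327
40–49: 16800 × 0.946 = 15893
50+: 3600 × 0.955 + 16200 × 0.434 = 3438 + 7031 = 10469
Net migration: 10–19 + 200 → 3670
Population now: 0–9=7640, 10–19=3670, 20–29=12866, 30–39=12327, 40–49=15893, 50+=10469
— Period 2 —
Births: 12327 × 0.338 = 4167  |  15893 × 0.545 = 8662 — total 12829
10–19: 7640 × 0.964 = 7365
20–29: 3670 × 0.946 = 3472
30–39: 12866 × 0.941 = 12107
40–49: 12327 × 0.946 = 11661
50+: 15893 × 0.955 + 10469 × 0.434 = 15178 + 4544 = 19722
Net migration: 10–19 + 200 → 7565
Population now: 0–9=12829, 10–19=7565, 20–29=3472, 30–39=12107, 40–49=11661, 50+=19722

12829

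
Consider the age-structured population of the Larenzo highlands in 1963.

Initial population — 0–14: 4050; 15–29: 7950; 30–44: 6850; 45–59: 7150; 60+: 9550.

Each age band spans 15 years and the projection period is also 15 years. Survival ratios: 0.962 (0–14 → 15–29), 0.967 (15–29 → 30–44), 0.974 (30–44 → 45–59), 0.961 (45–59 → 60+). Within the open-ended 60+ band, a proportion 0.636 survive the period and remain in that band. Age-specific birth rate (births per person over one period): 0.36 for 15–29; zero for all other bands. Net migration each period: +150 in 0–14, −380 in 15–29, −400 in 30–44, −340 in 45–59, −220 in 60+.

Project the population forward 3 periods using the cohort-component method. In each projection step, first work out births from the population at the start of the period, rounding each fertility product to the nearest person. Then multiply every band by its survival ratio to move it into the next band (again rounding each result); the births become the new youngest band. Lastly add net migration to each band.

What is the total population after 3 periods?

Period 1.
Births: 7950 × 0.36 = 2862
15–29: 4050 × 0.962 = 3896
30–44: 7950 × 0.967 = 7688
45–59: 6850 × 0.974 = 6672
60+: 7150 × 0.961 + 9550 × 0.636 = 6871 + 6074 = 12945
Net migration: 0–14 + 150 → 3012; 15–29 − 380 → 3516; 30–44 − 400 → 7288; 45–59 − 340 → 6332; 60+ − 220 → 12725
→ [3012, 3516, 7288, 6332, 12725]
Period 2.
Births: 3516 × 0.36 = 1266
15–29: 3012 × 0.962 = 2898
30–44: 3516 × 0.967 = 3400
45–59: 7288 × 0.974 = 7099
60+: 6332 × 0.961 + 12725 × 0.636 = 6085 + 8093 = 14178
Net migration: 0–14 + 150 → 1416; 15–29 − 380 → 2518; 30–44 − 400 → 3000; 45–59 − 340 → 6759; 60+ − 220 → 13958
→ [1416, 2518, 3000, 6759, 13958]
Period 3.
Births: 2518 × 0.36 = 906
15–29: 1416 × 0.962 = 1362
30–44: 2518 × 0.967 = 2435
45–59: 3000 × 0.974 = 2922
60+: 6759 × 0.961 + 13958 × 0.636 = 6495 + 8877 = 15372
Net migration: 0–14 + 150 → 1056; 15–29 − 380 → 982; 30–44 − 400 → 2035; 45–59 − 340 → 2582; 60+ − 220 → 15152
→ [1056, 982, 2035, 2582, 15152]
Total after period 3: 1056 + 982 + 2035 + 2582 + 15152 = 21807

21807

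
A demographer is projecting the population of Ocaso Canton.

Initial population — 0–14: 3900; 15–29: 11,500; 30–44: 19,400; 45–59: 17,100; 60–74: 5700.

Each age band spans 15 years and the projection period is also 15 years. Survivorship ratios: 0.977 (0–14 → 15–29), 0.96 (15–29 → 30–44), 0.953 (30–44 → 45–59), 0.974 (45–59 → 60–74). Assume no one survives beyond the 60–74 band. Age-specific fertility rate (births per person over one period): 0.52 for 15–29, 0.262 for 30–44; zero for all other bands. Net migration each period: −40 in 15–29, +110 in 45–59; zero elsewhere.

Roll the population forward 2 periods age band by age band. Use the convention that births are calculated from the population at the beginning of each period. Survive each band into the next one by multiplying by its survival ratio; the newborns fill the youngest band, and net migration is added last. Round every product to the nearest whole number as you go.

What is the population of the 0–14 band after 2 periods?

Call the groups 1 to 5, youngest first.
[period 1]
Births: 11500 × 0.52 = 5980, 19400 × 0.262 = 5083 → 11063
Group 2: 3900 × 0.977 = 3810
Group 3: 11500 × 0.96 = 11040
Group 4: 19400 × 0.953 = 18488
Group 5: 17100 × 0.974 = 16655
Net migration: Group 2 − 40 → 3770; Group 4 + 110 → 18598
→ [11063, 3770, 11040, 18598, 16655]
[period 2]
Births: 3770 × 0.52 = 1960, 11040 × 0.262 = 2892 → 4852
Group 2: 11063 × 0.977 = 10809
Group 3: 3770 × 0.96 = 3619
Group 4: 11040 × 0.953 = 10521
Group 5: 18598 × 0.974 = 18114
Net migration: Group 2 − 40 → 10769; Group 4 + 110 → 10631
→ [4852, 10769, 3619, 10631, 18114]

4852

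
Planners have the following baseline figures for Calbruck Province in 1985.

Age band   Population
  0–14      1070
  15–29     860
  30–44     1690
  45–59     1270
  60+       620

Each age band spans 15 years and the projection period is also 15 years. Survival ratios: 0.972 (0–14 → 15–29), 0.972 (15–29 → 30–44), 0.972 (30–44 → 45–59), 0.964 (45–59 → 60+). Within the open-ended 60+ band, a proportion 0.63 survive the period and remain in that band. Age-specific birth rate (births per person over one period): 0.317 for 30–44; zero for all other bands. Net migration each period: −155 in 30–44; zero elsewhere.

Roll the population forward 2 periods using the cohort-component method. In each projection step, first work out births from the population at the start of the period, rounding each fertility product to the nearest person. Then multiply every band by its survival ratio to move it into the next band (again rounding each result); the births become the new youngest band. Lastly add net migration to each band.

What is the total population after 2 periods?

Numbering the bands 1..5 from youngest to oldest:
[period 1]
Births: 1690 × 0.317 = 536
Band 2: 1070 × 0.972 = 1040
Band 3: 860 × 0.972 = 836
Band 4: 1690 × 0.972 = 1643
Band 5: 1270 × 0.964 + 620 × 0.63 = 1224 + 391 = 1615
Net migration: Band 3 − 155 → 681
→ [536, 1040, 681, 1643, 1615]
[period 2]
Births: 681 × 0.317 = 216
Band 2: 536 × 0.972 = 521
Band 3: 1040 × 0.972 = 1011
Band 4: 681 × 0.972 = 662
Band 5: 1643 × 0.964 + 1615 × 0.63 = 1584 + 1017 = 2601
Net migration: Band 3 − 155 → 856
→ [216, 521, 856, 662, 2601]
Total after period 2: 216 + 521 + 856 + 662 + 2601 = 4856

4856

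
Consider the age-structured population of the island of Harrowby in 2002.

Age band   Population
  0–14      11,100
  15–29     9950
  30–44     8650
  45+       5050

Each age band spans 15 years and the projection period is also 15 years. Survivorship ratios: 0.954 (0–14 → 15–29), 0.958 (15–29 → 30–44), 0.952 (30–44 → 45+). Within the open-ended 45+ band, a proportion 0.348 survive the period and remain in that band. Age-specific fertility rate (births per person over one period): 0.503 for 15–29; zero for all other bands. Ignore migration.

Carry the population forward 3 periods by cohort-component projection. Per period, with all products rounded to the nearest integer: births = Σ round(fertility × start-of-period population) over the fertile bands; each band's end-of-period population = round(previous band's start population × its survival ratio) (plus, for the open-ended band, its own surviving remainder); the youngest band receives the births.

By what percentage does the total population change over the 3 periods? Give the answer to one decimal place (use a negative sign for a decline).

Let band 1 be 0–14 through band 4 = 45+.
— Period 1 —
Births: 9950 × 0.503 = 5005
Band 2: 11100 × 0.954 = 10589
Band 3: 9950 × 0.958 = 9532
Band 4: 8650 × 0.952 + 5050 × 0.348 = 8235 + 1757 = 9992
→ [5005, 10589, 9532, 9992]
— Period 2 —
Births: 10589 × 0.503 = 5326
Band 2: 5005 × 0.954 = 4775
Band 3: 10589 × 0.958 = 10144
Band 4: 9532 × 0.952 + 9992 × 0.348 = 9074 + 3477 = 12551
→ [5326, 4775, 10144, 12551]
— Period 3 —
Births: 4775 × 0.503 = 2402
Band 2: 5326 × 0.954 = 5081
Band 3: 4775 × 0.958 = 4574
Band 4: 10144 × 0.952 + 12551 × 0.348 = 9657 + 4368 = 14025
→ [2402, 5081, 4574, 14025]
Total: 34750 → 26082; change = -8668; percentage change = -24.9%

-24.9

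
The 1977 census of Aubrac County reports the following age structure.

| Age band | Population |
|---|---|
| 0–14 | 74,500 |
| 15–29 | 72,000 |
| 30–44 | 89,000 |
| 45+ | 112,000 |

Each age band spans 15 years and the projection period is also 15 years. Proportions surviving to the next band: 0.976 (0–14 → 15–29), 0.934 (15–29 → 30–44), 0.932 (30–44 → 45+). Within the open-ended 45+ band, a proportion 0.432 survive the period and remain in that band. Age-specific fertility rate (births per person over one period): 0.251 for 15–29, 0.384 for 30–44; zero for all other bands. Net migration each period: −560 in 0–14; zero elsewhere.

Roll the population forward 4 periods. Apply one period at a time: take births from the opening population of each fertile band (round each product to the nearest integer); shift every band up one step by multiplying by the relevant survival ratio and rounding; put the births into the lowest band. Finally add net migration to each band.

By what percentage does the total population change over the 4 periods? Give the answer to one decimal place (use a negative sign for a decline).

-42.8

— Period 1 —
Births: 72000 × 0.251 = 18072 ; 89000 × 0.384 = 34176 — total 52248
15–29: 74500 × 0.976 = 72712
30–44: 72000 × 0.934 = 67248
45+: 89000 × 0.932 + 112000 × 0.432 = 82948 + 48384 = 131332
Net migration: 0–14 − 560 → 51688
→ [51688, 72712, 67248, 131332]
— Period 2 —
Births: 72712 × 0.251 = 18251 ; 67248 × 0.384 = 25823 — total 44074
15–29: 51688 × 0.976 = 50447
30–44: 72712 × 0.934 = 67913
45+: 67248 × 0.932 + 131332 × 0.432 = 62675 + 56735 = 119410
Net migration: 0–14 − 560 → 43514
→ [43514, 50447, 67913, 119410]
— Period 3 —
Births: 50447 × 0.251 = 12662 ; 67913 × 0.384 = 26079 — total 38741
15–29: 43514 × 0.976 = 42470
30–44: 50447 × 0.934 = 47117
45+: 67913 × 0.932 + 119410 × 0.432 = 63295 + 51585 = 114880
Net migration: 0–14 − 560 → 38181
→ [38181, 42470, 47117, 114880]
— Period 4 —
Births: 42470 × 0.251 = 10660 ; 47117 × 0.384 = 18093 — total 28753
15–29: 38181 × 0.976 = 37265
30–44: 42470 × 0.934 = 39667
45+: 47117 × 0.932 + 114880 × 0.432 = 43913 + 49628 = 93541
Net migration: 0–14 − 560 → 28193
→ [28193, 37265, 39667, 93541]
Total: 347500 → 198666; change = -148834; percentage change = -42.8%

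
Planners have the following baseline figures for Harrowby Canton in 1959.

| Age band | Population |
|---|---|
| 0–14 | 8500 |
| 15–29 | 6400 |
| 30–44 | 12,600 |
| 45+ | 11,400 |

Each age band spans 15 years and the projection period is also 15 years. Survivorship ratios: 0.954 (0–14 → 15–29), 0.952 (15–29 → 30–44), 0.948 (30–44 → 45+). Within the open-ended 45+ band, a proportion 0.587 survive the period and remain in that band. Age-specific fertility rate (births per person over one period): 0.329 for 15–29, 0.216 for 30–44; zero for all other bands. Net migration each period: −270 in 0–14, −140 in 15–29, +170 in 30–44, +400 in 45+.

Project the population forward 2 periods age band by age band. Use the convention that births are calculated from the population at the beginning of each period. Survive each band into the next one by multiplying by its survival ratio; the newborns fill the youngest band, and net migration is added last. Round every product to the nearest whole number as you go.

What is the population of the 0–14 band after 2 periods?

[period 1]
Births: 6400 × 0.329 = 2106, 12600 × 0.216 = 2722 — total 4828
15–29: 8500 × 0.954 = 8109
30–44: 6400 × 0.952 = 6093
45+: 12600 × 0.948 + 11400 × 0.587 = 11945 + 6692 = 18637
Net migration: 0–14 − 270 → 4558; 15–29 − 140 → 7969; 30–44 + 170 → 6263; 45+ + 400 → 19037
Giving 4558 / 7969 / 6263 / 19037.
[period 2]
Births: 7969 × 0.329 = 2622, 6263 × 0.216 = 1353 — total 3975
15–29: 4558 × 0.954 = 4348
30–44: 7969 × 0.952 = 7586
45+: 6263 × 0.948 + 19037 × 0.587 = 5937 + 11175 = 17112
Net migration: 0–14 − 270 → 3705; 15–29 − 140 → 4208; 30–44 + 170 → 7756; 45+ + 400 → 17512
Giving 3705 / 4208 / 7756 / 17512.

3705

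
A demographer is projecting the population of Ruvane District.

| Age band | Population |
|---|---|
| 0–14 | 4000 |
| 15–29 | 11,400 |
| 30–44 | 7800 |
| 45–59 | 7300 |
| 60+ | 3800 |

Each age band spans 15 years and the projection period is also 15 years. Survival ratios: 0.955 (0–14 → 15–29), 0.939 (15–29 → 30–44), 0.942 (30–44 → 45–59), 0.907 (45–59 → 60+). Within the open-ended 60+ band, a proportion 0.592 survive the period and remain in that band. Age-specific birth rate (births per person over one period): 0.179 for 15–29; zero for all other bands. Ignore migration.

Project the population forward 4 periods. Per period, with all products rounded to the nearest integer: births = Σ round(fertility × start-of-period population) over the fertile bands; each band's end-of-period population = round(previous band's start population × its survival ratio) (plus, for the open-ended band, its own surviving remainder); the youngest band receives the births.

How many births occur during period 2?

684

After projecting period 1:
Births: 11400 * 0.179 = 2041
15–29: 4000 * 0.955 = 3820
30–44: 11400 * 0.939 = 10705
45–59: 7800 * 0.942 = 7348
60+: 7300 * 0.907 + 3800 * 0.592 = 6621 + 2250 = 8871
Giving 2041 / 3820 / 10705 / 7348 / 8871.
After projecting period 2:
Births: 3820 * 0.179 = 684
15–29: 2041 * 0.955 = 1949
30–44: 3820 * 0.939 = 3587
45–59: 10705 * 0.942 = 10084
60+: 7348 * 0.907 + 8871 * 0.592 = 6665 + 5252 = 11917
Giving 684 / 1949 / 3587 / 10084 / 11917.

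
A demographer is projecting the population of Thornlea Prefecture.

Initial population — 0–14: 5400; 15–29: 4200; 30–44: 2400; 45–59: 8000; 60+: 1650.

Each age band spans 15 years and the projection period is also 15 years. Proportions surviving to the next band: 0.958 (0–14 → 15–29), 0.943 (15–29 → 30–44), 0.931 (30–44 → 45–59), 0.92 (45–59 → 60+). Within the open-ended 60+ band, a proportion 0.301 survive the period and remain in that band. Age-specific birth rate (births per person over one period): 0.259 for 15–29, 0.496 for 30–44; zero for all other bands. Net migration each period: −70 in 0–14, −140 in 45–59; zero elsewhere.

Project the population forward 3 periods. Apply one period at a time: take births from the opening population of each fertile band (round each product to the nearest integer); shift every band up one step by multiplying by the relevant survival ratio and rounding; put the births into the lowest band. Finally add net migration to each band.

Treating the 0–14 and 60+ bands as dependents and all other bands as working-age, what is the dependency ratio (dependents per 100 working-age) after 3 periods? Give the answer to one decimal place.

78.5

Period 1.
Births: 4200 × 0.259 = 1088  |  2400 × 0.496 = 1190 ⇒ total 2278
15–29: 5400 × 0.958 = 5173
30–44: 4200 × 0.943 = 3961
45–59: 2400 × 0.931 = 2234
60+: 8000 × 0.92 + 1650 × 0.301 = 7360 + 497 = 7857
Net migration: 0–14 − 70 → 2208; 45–59 − 140 → 2094
End of period: [2208, 5173, 3961, 2094, 7857]
Period 2.
Births: 5173 × 0.259 = 1340  |  3961 × 0.496 = 1965 ⇒ total 3305
15–29: 2208 × 0.958 = 2115
30–44: 5173 × 0.943 = 4878
45–59: 3961 × 0.931 = 3688
60+: 2094 × 0.92 + 7857 × 0.301 = 1926 + 2365 = 4291
Net migration: 0–14 − 70 → 3235; 45–59 − 140 → 3548
End of period: [3235, 2115, 4878, 3548, 4291]
Period 3.
Births: 2115 × 0.259 = 548  |  4878 × 0.496 = 2419 ⇒ total 2967
15–29: 3235 × 0.958 = 3099
30–44: 2115 × 0.943 = 1994
45–59: 4878 × 0.931 = 4541
60+: 3548 × 0.92 + 4291 × 0.301 = 3264 + 1292 = 4556
Net migration: 0–14 − 70 → 2897; 45–59 − 140 → 4401
End of period: [2897, 3099, 1994, 4401, 4556]
Dependents (band 0–14 + band 60+) = 2897 + 4556 = 7453; working-age = 9494; ratio = 7453/9494 × 100 = 78.5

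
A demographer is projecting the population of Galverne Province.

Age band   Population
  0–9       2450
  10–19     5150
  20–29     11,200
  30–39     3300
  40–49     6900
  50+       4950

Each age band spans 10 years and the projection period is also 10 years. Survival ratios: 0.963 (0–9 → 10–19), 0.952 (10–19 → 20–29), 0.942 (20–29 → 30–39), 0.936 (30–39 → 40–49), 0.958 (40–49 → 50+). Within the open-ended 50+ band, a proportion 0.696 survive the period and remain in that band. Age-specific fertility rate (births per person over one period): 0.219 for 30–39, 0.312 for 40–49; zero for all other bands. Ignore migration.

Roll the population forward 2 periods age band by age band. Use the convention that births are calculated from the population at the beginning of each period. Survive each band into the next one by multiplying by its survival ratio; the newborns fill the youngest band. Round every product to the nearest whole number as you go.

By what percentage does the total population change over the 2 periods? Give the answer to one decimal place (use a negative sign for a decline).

Period 1.
Births: 3300 * 0.219 = 723  |  6900 * 0.312 = 2153 — total 2876
10–19: 2450 * 0.963 = 2359
20–29: 5150 * 0.952 = 4903
30–39: 11200 * 0.942 = 10550
40–49: 3300 * 0.936 = 3089
50+: 6900 * 0.958 + 4950 * 0.696 = 6610 + 3445 = 10055
Giving 2876 / 2359 / 4903 / 10550 / 3089 / 10055.
Period 2.
Births: 10550 * 0.219 = 2310  |  3089 * 0.312 = 964 — total 3274
10–19: 2876 * 0.963 = 2770
20–29: 2359 * 0.952 = 2246
30–39: 4903 * 0.942 = 4619
40–49: 10550 * 0.936 = 9875
50+: 3089 * 0.958 + 10055 * 0.696 = 2959 + 6998 = 9957
Giving 3274 / 2770 / 2246 / 4619 / 9875 / 9957.
Total: 33950 → 32741; change = -1209; percentage change = -3.6%

-3.6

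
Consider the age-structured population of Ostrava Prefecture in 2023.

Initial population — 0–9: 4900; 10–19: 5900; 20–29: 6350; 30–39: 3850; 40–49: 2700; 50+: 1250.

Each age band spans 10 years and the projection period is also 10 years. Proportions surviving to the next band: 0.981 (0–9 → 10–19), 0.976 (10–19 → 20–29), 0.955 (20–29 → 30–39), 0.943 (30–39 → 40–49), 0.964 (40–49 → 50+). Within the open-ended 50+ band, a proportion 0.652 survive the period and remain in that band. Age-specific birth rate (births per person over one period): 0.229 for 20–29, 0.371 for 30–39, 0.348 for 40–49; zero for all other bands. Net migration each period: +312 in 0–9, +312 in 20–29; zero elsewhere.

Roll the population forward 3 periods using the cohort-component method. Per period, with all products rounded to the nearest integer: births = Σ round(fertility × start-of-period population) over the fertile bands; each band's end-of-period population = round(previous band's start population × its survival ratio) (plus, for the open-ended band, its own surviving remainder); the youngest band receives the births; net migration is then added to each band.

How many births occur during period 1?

Period 1:
Births: 6350 × 0.229 = 1454, 3850 × 0.371 = 1428, 2700 × 0.348 = 940 → total 3822
10–19: 4900 × 0.981 = 4807
20–29: 5900 × 0.976 = 5758
30–39: 6350 × 0.955 = 6064
40–49: 3850 × 0.943 = 3631
50+: 2700 × 0.964 + 1250 × 0.652 = 2603 + 815 = 3418
Net migration: 0–9 + 312 → 4134; 20–29 + 312 → 6070
End of period: [4134, 4807, 6070, 6064, 3631, 3418]

3822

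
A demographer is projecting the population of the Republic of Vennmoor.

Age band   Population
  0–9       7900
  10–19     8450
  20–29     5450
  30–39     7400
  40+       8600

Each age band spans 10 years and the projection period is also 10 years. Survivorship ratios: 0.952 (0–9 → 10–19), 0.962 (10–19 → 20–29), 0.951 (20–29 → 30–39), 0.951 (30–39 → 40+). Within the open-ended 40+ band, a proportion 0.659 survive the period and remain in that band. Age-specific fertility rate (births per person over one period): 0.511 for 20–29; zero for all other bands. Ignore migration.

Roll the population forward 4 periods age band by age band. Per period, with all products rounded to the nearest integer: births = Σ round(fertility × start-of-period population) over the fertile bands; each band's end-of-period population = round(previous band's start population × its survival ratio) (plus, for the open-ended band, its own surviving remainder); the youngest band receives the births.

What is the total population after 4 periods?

Let group 1 be 0–9 through group 5 = 40+.
[period 1]
Births: 5450 × 0.511 = 2785
Group 2: 7900 × 0.952 = 7521
Group 3: 8450 × 0.962 = 8129
Group 4: 5450 × 0.951 = 5183
Group 5: 7400 × 0.951 + 8600 × 0.659 = 7037 + 5667 = 12704
Population now: 0–9=2785, 10–19=7521, 20–29=8129, 30–39=5183, 40+=12704
[period 2]
Births: 8129 × 0.511 = 4154
Group 2: 2785 × 0.952 = 2651
Group 3: 7521 × 0.962 = 7235
Group 4: 8129 × 0.951 = 7731
Group 5: 5183 × 0.951 + 12704 × 0.659 = 4929 + 8372 = 13301
Population now: 0–9=4154, 10–19=2651, 20–29=7235, 30–39=7731, 40+=13301
[period 3]
Births: 7235 × 0.511 = 3697
Group 2: 4154 × 0.952 = 3955
Group 3: 2651 × 0.962 = 2550
Group 4: 7235 × 0.951 = 6880
Group 5: 7731 × 0.951 + 13301 × 0.659 = 7352 + 8765 = 16117
Population now: 0–9=3697, 10–19=3955, 20–29=2550, 30–39=6880, 40+=16117
[period 4]
Births: 2550 × 0.511 = 1303
Group 2: 3697 × 0.952 = 3520
Group 3: 3955 × 0.962 = 3805
Group 4: 2550 × 0.951 = 2425
Group 5: 6880 × 0.951 + 16117 × 0.659 = 6543 + 10621 = 17164
Population now: 0–9=1303, 10–19=3520, 20–29=3805, 30–39=2425, 40+=17164
Total after period 4: 1303 + 3520 + 3805 + 2425 + 17164 = 28217

28217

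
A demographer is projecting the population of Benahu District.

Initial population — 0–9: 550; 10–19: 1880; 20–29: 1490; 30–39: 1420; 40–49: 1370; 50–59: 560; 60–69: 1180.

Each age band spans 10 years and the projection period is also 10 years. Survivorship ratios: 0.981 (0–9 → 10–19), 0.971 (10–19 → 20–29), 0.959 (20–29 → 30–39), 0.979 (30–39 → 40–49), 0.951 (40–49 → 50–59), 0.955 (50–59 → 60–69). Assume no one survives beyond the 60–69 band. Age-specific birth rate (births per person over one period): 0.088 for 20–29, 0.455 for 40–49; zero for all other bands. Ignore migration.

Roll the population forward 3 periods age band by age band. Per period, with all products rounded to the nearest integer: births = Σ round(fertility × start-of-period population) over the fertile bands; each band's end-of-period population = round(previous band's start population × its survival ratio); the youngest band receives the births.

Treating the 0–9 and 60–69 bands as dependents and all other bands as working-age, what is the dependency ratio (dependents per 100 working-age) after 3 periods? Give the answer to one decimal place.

Let band 1 be 0–9 through band 7 = 60–69.
— Period 1 —
Births: 1490 * 0.088 = 131  |  1370 * 0.455 = 623 → total 754
Band 2: 550 * 0.981 = 540
Band 3: 1880 * 0.971 = 1825
Band 4: 1490 * 0.959 = 1429
Band 5: 1420 * 0.979 = 1390
Band 6: 1370 * 0.951 = 1303
Band 7: 560 * 0.955 = 535
Giving 754 / 540 / 1825 / 1429 / 1390 / 1303 / 535.
— Period 2 —
Births: 1825 * 0.088 = 161  |  1390 * 0.455 = 632 → total 793
Band 2: 754 * 0.981 = 740
Band 3: 540 * 0.971 = 524
Band 4: 1825 * 0.959 = 1750
Band 5: 1429 * 0.979 = 1399
Band 6: 1390 * 0.951 = 1322
Band 7: 1303 * 0.955 = 1244
Giving 793 / 740 / 524 / 1750 / 1399 / 1322 / 1244.
— Period 3 —
Births: 524 * 0.088 = 46  |  1399 * 0.455 = 637 → total 683
Band 2: 793 * 0.981 = 778
Band 3: 740 * 0.971 = 719
Band 4: 524 * 0.959 = 503
Band 5: 1750 * 0.979 = 1713
Band 6: 1399 * 0.951 = 1330
Band 7: 1322 * 0.955 = 1263
Giving 683 / 778 / 719 / 503 / 1713 / 1330 / 1263.
Dependents (band 0–9 + band 60–69) = 683 + 1263 = 1946; working-age = 5043; ratio = 1946/5043 × 100 = 38.6

38.6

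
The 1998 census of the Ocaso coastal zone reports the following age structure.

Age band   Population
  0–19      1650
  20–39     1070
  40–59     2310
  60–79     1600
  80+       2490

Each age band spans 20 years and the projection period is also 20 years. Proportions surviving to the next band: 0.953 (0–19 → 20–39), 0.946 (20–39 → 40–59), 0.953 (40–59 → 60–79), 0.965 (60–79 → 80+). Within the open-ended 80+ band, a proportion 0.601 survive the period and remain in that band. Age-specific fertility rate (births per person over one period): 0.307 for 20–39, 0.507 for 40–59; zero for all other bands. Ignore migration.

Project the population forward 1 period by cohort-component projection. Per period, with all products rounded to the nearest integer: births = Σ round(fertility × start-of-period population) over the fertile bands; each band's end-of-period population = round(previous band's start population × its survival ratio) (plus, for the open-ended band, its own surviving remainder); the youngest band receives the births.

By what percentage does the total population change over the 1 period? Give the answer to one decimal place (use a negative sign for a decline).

2.2

(Groups numbered youngest = 1 to oldest = 5.)
Period 1.
Births: 1070 × 0.307 = 328, 2310 × 0.507 = 1171 — total 1499
Group 2: 1650 × 0.953 = 1572
Group 3: 1070 × 0.946 = 1012
Group 4: 2310 × 0.953 = 2201
Group 5: 1600 × 0.965 + 2490 × 0.601 = 1544 + 1496 = 3040
End of period: [1499, 1572, 1012, 2201, 3040]
Total: 9120 → 9324; change = 204; percentage change = 2.2%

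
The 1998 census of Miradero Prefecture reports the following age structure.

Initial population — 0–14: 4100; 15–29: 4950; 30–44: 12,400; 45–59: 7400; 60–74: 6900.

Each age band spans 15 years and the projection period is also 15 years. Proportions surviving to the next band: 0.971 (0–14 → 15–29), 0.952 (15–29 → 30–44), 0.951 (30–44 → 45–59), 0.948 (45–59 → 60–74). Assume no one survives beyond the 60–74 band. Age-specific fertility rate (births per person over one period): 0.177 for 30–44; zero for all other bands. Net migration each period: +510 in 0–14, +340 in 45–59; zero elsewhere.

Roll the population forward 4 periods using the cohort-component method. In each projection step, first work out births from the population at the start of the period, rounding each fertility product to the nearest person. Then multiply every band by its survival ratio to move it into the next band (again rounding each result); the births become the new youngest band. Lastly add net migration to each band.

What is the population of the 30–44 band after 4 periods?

Period 1.
Births: 12400 × 0.177 = 2195
15–29: 4100 × 0.971 = 3981
30–44: 4950 × 0.952 = 4712
45–59: 12400 × 0.951 = 11792
60–74: 7400 × 0.948 = 7015
Net migration: 0–14 + 510 → 2705; 45–59 + 340 → 12132
→ [2705, 3981, 4712, 12132, 7015]
Period 2.
Births: 4712 × 0.177 = 834
15–29: 2705 × 0.971 = 2627
30–44: 3981 × 0.952 = 3790
45–59: 4712 × 0.951 = 4481
60–74: 12132 × 0.948 = 11501
Net migration: 0–14 + 510 → 1344; 45–59 + 340 → 4821
→ [1344, 2627, 3790, 4821, 11501]
Period 3.
Births: 3790 × 0.177 = 671
15–29: 1344 × 0.971 = 1305
30–44: 2627 × 0.952 = 2501
45–59: 3790 × 0.951 = 3604
60–74: 4821 × 0.948 = 4570
Net migration: 0–14 + 510 → 1181; 45–59 + 340 → 3944
→ [1181, 1305, 2501, 3944, 4570]
Period 4.
Births: 2501 × 0.177 = 443
15–29: 1181 × 0.971 = 1147
30–44: 1305 × 0.952 = 1242
45–59: 2501 × 0.951 = 2378
60–74: 3944 × 0.948 = 3739
Net migration: 0–14 + 510 → 953; 45–59 + 340 → 2718
→ [953, 1147, 1242, 2718, 3739]

1242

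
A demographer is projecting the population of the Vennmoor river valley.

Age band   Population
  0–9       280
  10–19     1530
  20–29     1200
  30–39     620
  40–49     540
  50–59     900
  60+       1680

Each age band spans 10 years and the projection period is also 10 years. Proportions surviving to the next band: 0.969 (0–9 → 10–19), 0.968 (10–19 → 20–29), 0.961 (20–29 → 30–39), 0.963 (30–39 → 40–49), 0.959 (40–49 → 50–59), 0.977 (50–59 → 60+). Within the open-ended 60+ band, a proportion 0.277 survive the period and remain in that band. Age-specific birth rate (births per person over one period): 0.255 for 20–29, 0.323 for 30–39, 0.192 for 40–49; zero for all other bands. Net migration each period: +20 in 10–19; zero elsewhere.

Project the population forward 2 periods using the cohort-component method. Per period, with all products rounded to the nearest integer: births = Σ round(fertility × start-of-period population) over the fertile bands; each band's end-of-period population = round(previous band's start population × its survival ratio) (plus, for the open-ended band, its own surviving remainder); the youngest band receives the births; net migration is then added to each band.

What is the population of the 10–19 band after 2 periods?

Let band 1 be 0–9 through band 7 = 60+.
[period 1]
Births: 1200 * 0.255 = 306  |  620 * 0.323 = 200  |  540 * 0.192 = 104 — total 610
Band 2: 280 * 0.969 = 271
Band 3: 1530 * 0.968 = 1481
Band 4: 1200 * 0.961 = 1153
Band 5: 620 * 0.963 = 597
Band 6: 540 * 0.959 = 518
Band 7: 900 * 0.977 + 1680 * 0.277 = 879 + 465 = 1344
Net migration: Band 2 + 20 → 291
End of period: [610, 291, 1481, 1153, 597, 518, 1344]
[period 2]
Births: 1481 * 0.255 = 378  |  1153 * 0.323 = 372  |  597 * 0.192 = 115 — total 865
Band 2: 610 * 0.969 = 591
Band 3: 291 * 0.968 = 282
Band 4: 1481 * 0.961 = 1423
Band 5: 1153 * 0.963 = 1110
Band 6: 597 * 0.959 = 573
Band 7: 518 * 0.977 + 1344 * 0.277 = 506 + 372 = 878
Net migration: Band 2 + 20 → 611
End of period: [865, 611, 282, 1423, 1110, 573, 878]

611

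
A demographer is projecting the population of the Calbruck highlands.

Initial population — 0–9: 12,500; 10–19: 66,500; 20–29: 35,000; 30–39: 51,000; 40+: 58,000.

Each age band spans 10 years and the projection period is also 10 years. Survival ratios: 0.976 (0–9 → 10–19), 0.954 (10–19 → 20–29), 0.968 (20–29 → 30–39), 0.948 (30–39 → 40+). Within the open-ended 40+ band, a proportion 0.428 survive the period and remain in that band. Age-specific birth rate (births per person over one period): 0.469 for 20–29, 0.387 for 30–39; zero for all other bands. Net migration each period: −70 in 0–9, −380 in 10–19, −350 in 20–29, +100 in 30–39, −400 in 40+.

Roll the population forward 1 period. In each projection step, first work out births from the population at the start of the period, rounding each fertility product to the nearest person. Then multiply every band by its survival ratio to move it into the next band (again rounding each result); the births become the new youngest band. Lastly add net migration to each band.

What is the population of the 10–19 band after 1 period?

11820

Call the groups 1 to 5, youngest first.
Period 1:
Births: 35000 × 0.469 = 16415 ; 51000 × 0.387 = 19737 — total 36152
Group 2: 12500 × 0.976 = 12200
Group 3: 66500 × 0.954 = 63441
Group 4: 35000 × 0.968 = 33880
Group 5: 51000 × 0.948 + 58000 × 0.428 = 48348 + 24824 = 73172
Net migration: Group 1 − 70 → 36082; Group 2 − 380 → 11820; Group 3 − 350 → 63091; Group 4 + 100 → 33980; Group 5 − 400 → 72772
End of period: [36082, 11820, 63091, 33980, 72772]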